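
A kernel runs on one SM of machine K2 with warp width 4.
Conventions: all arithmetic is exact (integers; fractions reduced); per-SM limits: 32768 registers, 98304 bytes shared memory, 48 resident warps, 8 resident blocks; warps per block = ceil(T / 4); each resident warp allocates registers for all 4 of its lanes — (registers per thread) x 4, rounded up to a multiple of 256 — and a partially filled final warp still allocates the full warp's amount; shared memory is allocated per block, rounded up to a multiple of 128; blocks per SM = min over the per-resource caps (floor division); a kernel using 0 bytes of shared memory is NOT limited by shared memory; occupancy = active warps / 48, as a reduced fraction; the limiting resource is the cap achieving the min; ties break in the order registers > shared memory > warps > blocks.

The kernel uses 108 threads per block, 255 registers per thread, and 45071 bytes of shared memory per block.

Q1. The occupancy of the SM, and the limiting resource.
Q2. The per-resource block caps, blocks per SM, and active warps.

Answer: occupancy 9/16, limited by registers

registers: 1 block
shared memory: 2 blocks
warps: 1 block
blocks: 8 blocks

Answer: 1 block, 27 active warps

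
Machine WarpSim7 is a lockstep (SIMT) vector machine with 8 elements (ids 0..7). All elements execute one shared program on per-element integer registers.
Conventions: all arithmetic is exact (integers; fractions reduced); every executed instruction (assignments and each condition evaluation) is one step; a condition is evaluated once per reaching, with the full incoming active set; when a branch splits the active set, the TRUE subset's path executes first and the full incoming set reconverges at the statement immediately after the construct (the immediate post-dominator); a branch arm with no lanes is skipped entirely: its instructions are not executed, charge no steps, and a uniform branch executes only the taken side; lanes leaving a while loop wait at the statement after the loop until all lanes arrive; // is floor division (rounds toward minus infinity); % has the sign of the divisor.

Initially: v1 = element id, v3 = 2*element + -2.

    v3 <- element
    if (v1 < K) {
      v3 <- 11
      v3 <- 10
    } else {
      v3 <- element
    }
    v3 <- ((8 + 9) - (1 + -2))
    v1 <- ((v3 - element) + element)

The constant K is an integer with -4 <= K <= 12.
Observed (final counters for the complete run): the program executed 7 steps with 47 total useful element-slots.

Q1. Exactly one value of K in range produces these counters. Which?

Answer: K = 7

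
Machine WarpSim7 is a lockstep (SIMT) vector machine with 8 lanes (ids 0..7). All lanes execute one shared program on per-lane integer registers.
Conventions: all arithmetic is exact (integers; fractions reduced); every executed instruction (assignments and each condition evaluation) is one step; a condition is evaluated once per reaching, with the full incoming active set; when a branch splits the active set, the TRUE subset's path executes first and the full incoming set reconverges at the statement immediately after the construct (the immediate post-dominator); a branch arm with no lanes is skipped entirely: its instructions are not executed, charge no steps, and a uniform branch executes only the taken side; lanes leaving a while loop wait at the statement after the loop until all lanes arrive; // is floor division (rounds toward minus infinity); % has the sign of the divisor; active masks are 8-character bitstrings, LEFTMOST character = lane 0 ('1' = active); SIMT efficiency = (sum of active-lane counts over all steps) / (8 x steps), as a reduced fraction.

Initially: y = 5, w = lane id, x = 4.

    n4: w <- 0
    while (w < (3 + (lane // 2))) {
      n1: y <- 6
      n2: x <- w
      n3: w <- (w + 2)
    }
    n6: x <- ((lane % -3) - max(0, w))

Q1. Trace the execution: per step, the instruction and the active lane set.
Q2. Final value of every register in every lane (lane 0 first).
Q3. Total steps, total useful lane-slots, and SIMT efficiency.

step 0: w <- 0                       11111111
step 1: eval (w < (3 + (lane // 2))) 11111111
step 2: y <- 6                       11111111
step 3: x <- w                       11111111
step 4: w <- (w + 2)                 11111111
step 5: eval (w < (3 + (lane // 2))) 11111111
step 6: y <- 6                       11111111
step 7: x <- w                       11111111
step 8: w <- (w + 2)                 11111111
step 9: eval (w < (3 + (lane // 2))) 11111111
step 10: y <- 6                       00001111
step 11: x <- w                       00001111
step 12: w <- (w + 2)                 00001111
step 13: eval (w < (3 + (lane // 2))) 00001111
step 14: x <- ((lane % -3) - max(0, w)) 11111111

Answer: 15 steps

y: 6,6,6,6,6,6,6,6
w: 4,4,4,4,6,6,6,6
x: -4,-6,-5,-4,-8,-7,-6,-8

steps = 15; useful = 104; efficiency = 104/120 = 13/15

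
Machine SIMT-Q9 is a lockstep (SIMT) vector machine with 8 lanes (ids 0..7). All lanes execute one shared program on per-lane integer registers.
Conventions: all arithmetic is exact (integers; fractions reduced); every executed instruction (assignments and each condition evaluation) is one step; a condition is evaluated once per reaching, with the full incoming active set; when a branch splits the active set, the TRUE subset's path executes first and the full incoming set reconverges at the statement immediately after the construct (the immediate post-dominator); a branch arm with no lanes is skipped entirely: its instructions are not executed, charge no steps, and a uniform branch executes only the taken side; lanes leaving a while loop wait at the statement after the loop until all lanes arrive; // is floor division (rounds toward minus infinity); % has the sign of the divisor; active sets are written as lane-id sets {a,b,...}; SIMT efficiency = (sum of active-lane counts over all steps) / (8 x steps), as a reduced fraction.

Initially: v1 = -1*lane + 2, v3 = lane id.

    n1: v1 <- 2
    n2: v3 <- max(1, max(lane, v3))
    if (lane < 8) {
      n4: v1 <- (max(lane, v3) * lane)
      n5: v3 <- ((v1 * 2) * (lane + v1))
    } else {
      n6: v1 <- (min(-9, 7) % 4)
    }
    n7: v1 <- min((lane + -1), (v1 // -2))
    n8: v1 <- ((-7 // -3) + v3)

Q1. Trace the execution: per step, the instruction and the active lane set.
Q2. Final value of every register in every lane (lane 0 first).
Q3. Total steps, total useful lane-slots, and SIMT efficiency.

step 0: v1 <- 2                      {0,1,2,3,4,5,6,7}
step 1: v3 <- max(1, max(lane, v3))  {0,1,2,3,4,5,6,7}
step 2: eval (lane < 8)              {0,1,2,3,4,5,6,7}
step 3: v1 <- (max(lane, v3) * lane) {0,1,2,3,4,5,6,7}
step 4: v3 <- ((v1 * 2) * (lane + v1)) {0,1,2,3,4,5,6,7}
step 5: v1 <- min((lane + -1), (v1 // -2)) {0,1,2,3,4,5,6,7}
step 6: v1 <- ((-7 // -3) + v3)      {0,1,2,3,4,5,6,7}

Answer: 7 steps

v1: 2,6,50,218,642,1502,3026,5490
v3: 0,4,48,216,640,1500,3024,5488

steps = 7; useful = 56; efficiency = 56/56 = 1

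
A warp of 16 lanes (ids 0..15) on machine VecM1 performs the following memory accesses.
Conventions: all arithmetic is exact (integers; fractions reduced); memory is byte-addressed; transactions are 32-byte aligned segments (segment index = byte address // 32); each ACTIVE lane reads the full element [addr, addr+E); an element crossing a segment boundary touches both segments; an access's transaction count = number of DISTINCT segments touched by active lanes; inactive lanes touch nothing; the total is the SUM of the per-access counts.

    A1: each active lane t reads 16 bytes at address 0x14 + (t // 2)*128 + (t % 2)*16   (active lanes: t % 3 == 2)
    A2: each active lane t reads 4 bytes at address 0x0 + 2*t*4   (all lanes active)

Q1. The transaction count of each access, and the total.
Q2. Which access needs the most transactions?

A1: 8 transactions
A2: 4 transactions

Answer: 8,4; total 12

Answer: A1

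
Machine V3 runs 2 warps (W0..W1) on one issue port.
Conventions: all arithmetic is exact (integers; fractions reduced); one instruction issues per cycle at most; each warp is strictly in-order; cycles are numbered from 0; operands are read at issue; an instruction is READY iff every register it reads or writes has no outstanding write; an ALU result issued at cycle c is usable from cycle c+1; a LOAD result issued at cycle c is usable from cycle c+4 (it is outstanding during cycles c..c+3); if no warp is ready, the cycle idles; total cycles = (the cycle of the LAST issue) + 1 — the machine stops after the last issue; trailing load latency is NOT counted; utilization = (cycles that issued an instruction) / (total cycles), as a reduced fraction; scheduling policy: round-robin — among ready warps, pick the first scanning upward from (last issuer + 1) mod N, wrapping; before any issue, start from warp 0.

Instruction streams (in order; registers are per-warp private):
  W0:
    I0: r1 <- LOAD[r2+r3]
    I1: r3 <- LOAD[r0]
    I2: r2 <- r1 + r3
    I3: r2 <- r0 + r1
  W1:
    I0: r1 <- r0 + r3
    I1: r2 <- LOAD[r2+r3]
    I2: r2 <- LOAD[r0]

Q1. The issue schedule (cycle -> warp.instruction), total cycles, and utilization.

cycle 0: W0.I0
cycle 1: W1.I0
cycle 2: W0.I1
cycle 3: W1.I1
cycle 4: idle
cycle 5: idle
cycle 6: W0.I2
cycle 7: W1.I2
cycle 8: W0.I3

Answer: 9 cycles, utilization 7/9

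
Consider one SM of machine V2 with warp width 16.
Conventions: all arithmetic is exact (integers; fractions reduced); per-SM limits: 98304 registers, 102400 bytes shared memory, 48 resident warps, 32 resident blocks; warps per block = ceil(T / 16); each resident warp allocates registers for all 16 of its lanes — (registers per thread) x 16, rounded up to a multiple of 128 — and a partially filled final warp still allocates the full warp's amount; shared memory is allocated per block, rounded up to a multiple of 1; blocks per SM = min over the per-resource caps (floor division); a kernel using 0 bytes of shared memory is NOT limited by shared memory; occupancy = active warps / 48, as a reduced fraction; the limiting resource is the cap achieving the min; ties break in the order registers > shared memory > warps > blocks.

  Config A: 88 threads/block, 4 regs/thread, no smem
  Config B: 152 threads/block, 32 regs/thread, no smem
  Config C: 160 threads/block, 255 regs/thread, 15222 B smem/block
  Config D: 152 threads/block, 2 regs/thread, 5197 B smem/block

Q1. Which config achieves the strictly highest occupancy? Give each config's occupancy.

occupancies: A 1, B 5/6, C 5/12, D 5/6

Answer: A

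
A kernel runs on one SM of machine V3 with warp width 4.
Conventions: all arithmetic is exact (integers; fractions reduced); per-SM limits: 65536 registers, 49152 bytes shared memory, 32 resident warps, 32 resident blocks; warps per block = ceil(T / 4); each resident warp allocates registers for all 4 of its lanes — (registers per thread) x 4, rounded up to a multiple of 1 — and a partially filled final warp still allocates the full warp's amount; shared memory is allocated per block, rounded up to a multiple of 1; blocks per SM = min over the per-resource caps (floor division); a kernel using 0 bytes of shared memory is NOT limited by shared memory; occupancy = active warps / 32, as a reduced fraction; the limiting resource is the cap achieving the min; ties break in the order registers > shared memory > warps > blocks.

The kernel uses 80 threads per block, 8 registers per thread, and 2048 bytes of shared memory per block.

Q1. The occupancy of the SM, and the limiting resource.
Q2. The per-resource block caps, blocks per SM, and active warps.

Answer: occupancy 5/8, limited by warps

registers: 102 blocks
shared memory: 24 blocks
warps: 1 block
blocks: 32 blocks

Answer: 1 block, 20 active warps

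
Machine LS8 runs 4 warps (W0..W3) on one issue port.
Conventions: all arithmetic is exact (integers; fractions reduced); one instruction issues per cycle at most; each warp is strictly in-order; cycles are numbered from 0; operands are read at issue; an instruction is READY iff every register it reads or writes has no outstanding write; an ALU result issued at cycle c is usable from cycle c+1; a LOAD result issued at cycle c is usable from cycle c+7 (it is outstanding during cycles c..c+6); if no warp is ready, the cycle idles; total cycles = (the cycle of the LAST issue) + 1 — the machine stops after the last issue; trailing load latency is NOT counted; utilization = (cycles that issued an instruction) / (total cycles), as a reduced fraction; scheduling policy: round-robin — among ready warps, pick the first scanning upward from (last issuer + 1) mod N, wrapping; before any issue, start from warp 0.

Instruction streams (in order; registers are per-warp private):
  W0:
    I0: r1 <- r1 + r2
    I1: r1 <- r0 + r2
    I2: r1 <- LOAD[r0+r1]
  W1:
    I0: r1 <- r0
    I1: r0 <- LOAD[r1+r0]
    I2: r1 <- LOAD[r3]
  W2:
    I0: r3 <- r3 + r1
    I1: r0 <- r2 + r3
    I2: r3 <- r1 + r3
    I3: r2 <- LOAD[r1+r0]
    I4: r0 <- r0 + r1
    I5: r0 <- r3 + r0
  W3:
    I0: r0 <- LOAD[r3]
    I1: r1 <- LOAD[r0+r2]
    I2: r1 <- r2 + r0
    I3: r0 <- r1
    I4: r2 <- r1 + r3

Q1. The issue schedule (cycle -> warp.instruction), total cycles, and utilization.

cycle 0: W0.I0
cycle 1: W1.I0
cycle 2: W2.I0
cycle 3: W3.I0
cycle 4: W0.I1
cycle 5: W1.I1
cycle 6: W2.I1
cycle 7: W0.I2
cycle 8: W1.I2
cycle 9: W2.I2
cycle 10: W3.I1
cycle 11: W2.I3
cycle 12: W2.I4
cycle 13: W2.I5
cycle 14: idle
cycle 15: idle
cycle 16: idle
cycle 17: W3.I2
cycle 18: W3.I3
cycle 19: W3.I4

Answer: 20 cycles, utilization 17/20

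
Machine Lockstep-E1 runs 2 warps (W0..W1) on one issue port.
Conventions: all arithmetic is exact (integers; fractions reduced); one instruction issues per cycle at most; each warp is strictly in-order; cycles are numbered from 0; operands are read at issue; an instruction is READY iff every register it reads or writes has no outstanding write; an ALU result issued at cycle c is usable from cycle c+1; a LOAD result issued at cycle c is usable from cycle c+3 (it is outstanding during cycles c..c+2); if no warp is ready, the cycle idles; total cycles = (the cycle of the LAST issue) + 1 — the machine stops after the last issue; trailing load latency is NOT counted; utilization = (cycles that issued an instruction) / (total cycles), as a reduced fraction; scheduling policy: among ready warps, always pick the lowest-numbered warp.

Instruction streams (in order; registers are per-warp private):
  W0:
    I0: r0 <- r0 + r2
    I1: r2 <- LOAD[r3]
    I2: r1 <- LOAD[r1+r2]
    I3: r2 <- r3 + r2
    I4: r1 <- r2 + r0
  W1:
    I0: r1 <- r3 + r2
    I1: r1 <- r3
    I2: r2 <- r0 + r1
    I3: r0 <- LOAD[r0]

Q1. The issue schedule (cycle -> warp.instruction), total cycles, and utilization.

cycle 0: W0.I0
cycle 1: W0.I1
cycle 2: W1.I0
cycle 3: W1.I1
cycle 4: W0.I2
cycle 5: W0.I3
cycle 6: W1.I2
cycle 7: W0.I4
cycle 8: W1.I3

Answer: 9 cycles, utilization 1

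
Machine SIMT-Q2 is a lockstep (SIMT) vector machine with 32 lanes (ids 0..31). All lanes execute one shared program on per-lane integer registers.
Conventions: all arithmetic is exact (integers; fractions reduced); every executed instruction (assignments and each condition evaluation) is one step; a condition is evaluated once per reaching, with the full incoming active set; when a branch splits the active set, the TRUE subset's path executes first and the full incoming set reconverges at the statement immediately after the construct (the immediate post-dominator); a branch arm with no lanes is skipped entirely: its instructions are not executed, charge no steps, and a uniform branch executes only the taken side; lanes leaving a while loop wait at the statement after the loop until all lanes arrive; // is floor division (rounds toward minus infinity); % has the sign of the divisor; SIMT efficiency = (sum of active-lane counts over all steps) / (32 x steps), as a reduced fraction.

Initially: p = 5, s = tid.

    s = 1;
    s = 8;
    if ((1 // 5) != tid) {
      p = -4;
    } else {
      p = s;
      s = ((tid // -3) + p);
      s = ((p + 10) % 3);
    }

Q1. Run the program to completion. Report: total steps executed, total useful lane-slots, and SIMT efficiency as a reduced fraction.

Answer: 7 steps, 130 useful, 65/112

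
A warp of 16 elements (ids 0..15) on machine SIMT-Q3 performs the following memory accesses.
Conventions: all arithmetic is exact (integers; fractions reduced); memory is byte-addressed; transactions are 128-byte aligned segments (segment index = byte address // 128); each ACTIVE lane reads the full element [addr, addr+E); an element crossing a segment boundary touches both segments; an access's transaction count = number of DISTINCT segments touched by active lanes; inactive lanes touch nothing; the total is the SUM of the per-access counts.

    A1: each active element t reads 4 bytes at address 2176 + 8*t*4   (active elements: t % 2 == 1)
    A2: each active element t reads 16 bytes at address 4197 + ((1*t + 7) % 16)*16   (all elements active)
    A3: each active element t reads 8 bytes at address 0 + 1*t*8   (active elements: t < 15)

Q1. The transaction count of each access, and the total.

A1: 4 transactions
A2: 3 transactions
A3: 1 transaction

Answer: 4,3,1; total 8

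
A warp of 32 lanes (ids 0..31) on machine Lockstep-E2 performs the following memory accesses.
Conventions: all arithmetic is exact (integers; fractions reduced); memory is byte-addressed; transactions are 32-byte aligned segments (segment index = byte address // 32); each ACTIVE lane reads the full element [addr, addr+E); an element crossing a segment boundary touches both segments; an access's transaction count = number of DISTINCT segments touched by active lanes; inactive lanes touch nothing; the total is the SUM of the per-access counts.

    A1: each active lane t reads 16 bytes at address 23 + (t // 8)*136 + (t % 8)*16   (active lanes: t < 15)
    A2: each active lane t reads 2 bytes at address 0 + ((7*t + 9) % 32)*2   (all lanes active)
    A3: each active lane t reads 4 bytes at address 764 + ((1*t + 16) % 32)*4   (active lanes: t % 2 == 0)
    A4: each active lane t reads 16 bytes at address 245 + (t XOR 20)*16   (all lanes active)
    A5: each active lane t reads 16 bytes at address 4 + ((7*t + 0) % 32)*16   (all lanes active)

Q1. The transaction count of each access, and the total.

A1: 9 transactions
A2: 2 transactions
A3: 5 transactions
A4: 17 transactions
A5: 17 transactions

Answer: 9,2,5,17,17; total 50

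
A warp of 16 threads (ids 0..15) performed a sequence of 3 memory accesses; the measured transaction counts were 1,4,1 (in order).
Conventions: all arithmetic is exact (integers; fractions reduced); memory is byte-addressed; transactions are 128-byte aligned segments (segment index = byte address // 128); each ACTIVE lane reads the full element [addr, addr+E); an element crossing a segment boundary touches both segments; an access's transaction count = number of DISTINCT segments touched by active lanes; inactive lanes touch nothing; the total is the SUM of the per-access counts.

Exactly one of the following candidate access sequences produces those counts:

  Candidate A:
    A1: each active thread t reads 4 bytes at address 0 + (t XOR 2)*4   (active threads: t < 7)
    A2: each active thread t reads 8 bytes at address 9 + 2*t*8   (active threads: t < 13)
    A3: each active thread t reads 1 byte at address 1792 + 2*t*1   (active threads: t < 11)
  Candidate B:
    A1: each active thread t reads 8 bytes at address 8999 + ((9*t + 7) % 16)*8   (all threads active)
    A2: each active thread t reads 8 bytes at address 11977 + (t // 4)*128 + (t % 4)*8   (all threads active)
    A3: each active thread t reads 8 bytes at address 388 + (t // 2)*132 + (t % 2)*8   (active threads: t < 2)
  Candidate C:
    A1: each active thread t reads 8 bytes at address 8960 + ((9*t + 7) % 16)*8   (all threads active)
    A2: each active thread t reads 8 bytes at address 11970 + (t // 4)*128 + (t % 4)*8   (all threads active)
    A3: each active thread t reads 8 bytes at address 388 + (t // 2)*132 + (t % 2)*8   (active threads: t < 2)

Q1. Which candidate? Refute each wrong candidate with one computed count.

A: A2 gives 2 transactions, not 4
B: A1 gives 2 transactions, not 1
C: all counts match (1,4,1)

Answer: C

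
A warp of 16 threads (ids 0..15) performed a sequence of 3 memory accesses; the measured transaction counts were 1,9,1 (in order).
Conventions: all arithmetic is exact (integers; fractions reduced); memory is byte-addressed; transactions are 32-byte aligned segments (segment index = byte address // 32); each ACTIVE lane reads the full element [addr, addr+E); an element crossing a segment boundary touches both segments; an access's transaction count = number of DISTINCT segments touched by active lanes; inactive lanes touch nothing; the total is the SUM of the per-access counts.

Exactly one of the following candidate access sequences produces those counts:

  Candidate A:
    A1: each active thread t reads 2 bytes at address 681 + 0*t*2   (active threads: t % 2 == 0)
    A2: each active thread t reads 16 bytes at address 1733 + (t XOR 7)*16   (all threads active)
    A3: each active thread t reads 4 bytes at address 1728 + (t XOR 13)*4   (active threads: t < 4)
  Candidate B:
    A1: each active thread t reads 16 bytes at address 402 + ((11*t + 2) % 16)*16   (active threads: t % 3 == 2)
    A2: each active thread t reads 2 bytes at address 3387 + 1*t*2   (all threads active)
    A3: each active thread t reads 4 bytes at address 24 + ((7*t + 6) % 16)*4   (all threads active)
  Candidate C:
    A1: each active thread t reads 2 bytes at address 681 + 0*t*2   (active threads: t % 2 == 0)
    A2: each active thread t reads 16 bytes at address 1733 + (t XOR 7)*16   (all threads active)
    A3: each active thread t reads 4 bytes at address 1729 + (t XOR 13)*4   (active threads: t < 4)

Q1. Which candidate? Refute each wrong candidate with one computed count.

B: A1 gives 4 transactions, not 1
C: A3 gives 2 transactions, not 1
A: all counts match (1,9,1)

Answer: A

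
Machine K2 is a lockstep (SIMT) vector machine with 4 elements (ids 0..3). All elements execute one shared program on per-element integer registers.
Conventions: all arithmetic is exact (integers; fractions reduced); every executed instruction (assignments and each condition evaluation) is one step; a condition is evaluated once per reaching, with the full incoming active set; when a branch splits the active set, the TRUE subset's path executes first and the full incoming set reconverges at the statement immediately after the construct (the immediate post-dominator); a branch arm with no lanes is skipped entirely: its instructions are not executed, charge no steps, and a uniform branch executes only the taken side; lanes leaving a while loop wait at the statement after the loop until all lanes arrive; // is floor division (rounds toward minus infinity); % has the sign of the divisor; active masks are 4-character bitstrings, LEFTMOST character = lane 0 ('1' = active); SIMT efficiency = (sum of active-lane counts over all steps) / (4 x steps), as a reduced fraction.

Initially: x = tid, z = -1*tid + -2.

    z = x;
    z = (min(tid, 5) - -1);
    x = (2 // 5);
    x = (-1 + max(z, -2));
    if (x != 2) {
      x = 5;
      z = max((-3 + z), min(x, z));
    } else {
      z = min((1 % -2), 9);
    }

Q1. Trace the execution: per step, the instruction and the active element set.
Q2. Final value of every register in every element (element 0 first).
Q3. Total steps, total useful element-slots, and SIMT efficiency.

step 0: z <- x                       1111
step 1: z <- (min(tid, 5) - -1)      1111
step 2: x <- (2 // 5)                1111
step 3: x <- (-1 + max(z, -2))       1111
step 4: eval (x != 2)                1111
step 5: x <- 5                       1101
step 6: z <- max((-3 + z), min(x, z)) 1101
step 7: z <- min((1 % -2), 9)        0010

Answer: 8 steps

x: 5,5,2,5
z: 1,2,-1,4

steps = 8; useful = 27; efficiency = 27/32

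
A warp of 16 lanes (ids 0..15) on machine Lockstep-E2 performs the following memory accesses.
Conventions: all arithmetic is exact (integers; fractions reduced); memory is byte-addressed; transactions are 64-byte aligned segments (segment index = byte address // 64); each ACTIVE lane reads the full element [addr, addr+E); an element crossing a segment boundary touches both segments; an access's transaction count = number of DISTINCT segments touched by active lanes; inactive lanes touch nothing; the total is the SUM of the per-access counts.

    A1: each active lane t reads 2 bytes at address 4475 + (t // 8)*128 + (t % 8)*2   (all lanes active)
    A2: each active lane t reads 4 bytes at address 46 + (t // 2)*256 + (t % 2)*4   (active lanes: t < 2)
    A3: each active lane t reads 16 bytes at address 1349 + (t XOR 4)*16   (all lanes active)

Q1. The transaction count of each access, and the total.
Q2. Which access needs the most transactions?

A1: 4 transactions
A2: 1 transaction
A3: 5 transactions

Answer: 4,1,5; total 10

Answer: A3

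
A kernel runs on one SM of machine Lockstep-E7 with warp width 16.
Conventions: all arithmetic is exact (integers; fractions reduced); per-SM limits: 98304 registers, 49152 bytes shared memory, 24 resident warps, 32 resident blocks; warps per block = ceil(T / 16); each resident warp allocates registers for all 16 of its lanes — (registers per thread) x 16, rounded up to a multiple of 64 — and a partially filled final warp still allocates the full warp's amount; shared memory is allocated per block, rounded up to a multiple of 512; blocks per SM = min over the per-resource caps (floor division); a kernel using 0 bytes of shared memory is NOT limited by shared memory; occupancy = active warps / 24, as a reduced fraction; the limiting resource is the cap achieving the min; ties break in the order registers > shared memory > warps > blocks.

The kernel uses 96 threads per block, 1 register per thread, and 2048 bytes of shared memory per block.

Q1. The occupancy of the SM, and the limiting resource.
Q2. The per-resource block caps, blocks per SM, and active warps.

Answer: occupancy 1, limited by warps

registers: 256 blocks
shared memory: 24 blocks
warps: 4 blocks
blocks: 32 blocks

Answer: 4 blocks, 24 active warps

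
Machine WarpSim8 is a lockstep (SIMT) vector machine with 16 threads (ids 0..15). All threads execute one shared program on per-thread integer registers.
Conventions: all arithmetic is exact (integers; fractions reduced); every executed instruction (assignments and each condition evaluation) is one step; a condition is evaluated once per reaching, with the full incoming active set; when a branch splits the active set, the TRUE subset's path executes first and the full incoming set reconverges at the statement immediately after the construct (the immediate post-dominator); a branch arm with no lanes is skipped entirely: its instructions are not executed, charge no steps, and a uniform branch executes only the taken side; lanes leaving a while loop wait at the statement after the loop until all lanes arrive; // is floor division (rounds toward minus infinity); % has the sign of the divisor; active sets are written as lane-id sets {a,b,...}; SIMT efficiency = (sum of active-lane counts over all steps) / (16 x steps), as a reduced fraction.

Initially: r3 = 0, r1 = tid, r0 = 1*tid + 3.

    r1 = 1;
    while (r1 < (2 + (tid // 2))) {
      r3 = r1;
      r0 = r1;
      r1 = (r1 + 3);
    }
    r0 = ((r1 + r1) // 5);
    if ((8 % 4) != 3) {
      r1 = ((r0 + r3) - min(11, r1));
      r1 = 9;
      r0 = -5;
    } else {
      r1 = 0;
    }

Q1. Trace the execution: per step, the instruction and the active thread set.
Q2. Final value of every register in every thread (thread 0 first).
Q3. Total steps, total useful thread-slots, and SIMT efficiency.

step 0: r1 <- 1                      {0,1,2,3,4,5,6,7,8,9,10,11,12,13,14,15}
step 1: eval (r1 < (2 + (tid // 2))) {0,1,2,3,4,5,6,7,8,9,10,11,12,13,14,15}
step 2: r3 <- r1                     {0,1,2,3,4,5,6,7,8,9,10,11,12,13,14,15}
step 3: r0 <- r1                     {0,1,2,3,4,5,6,7,8,9,10,11,12,13,14,15}
step 4: r1 <- (r1 + 3)               {0,1,2,3,4,5,6,7,8,9,10,11,12,13,14,15}
step 5: eval (r1 < (2 + (tid // 2))) {0,1,2,3,4,5,6,7,8,9,10,11,12,13,14,15}
step 6: r3 <- r1                     {6,7,8,9,10,11,12,13,14,15}
step 7: r0 <- r1                     {6,7,8,9,10,11,12,13,14,15}
step 8: r1 <- (r1 + 3)               {6,7,8,9,10,11,12,13,14,15}
step 9: eval (r1 < (2 + (tid // 2))) {6,7,8,9,10,11,12,13,14,15}
step 10: r3 <- r1                     {12,13,14,15}
step 11: r0 <- r1                     {12,13,14,15}
step 12: r1 <- (r1 + 3)               {12,13,14,15}
step 13: eval (r1 < (2 + (tid // 2))) {12,13,14,15}
step 14: r0 <- ((r1 + r1) // 5)       {0,1,2,3,4,5,6,7,8,9,10,11,12,13,14,15}
step 15: eval ((8 % 4) != 3)          {0,1,2,3,4,5,6,7,8,9,10,11,12,13,14,15}
step 16: r1 <- ((r0 + r3) - min(11, r1)) {0,1,2,3,4,5,6,7,8,9,10,11,12,13,14,15}
step 17: r1 <- 9                      {0,1,2,3,4,5,6,7,8,9,10,11,12,13,14,15}
step 18: r0 <- -5                     {0,1,2,3,4,5,6,7,8,9,10,11,12,13,14,15}

Answer: 19 steps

r3: 1,1,1,1,1,1,4,4,4,4,4,4,7,7,7,7
r1: 9,9,9,9,9,9,9,9,9,9,9,9,9,9,9,9
r0: -5,-5,-5,-5,-5,-5,-5,-5,-5,-5,-5,-5,-5,-5,-5,-5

steps = 19; useful = 232; efficiency = 232/304 = 29/38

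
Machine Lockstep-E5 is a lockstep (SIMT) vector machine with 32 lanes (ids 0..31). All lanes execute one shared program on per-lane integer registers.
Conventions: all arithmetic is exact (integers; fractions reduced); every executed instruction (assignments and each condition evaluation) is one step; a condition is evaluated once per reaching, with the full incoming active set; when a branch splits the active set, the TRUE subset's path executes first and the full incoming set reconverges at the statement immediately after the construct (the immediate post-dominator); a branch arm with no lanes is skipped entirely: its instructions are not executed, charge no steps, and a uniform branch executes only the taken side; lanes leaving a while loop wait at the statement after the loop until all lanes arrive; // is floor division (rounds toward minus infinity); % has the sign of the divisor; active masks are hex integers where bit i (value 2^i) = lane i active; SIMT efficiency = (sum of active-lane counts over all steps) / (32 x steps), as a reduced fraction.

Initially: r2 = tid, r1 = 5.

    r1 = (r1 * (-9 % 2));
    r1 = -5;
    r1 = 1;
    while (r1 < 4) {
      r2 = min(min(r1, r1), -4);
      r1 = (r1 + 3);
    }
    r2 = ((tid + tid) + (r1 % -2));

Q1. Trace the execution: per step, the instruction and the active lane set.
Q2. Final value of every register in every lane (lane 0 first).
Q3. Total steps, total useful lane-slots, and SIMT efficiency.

step 0: r1 <- (r1 * (-9 % 2))        0xffffffff
step 1: r1 <- -5                     0xffffffff
step 2: r1 <- 1                      0xffffffff
step 3: eval (r1 < 4)                0xffffffff
step 4: r2 <- min(min(r1, r1), -4)   0xffffffff
step 5: r1 <- (r1 + 3)               0xffffffff
step 6: eval (r1 < 4)                0xffffffff
step 7: r2 <- ((tid + tid) + (r1 % -2)) 0xffffffff

Answer: 8 steps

r2: 0,2,4,6,8,10,12,14,16,18,20,22,24,26,28,30,32,34,36,38,40,42,44,46,48,50,52,54,56,58,60,62
r1: 4,4,4,4,4,4,4,4,4,4,4,4,4,4,4,4,4,4,4,4,4,4,4,4,4,4,4,4,4,4,4,4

steps = 8; useful = 256; efficiency = 256/256 = 1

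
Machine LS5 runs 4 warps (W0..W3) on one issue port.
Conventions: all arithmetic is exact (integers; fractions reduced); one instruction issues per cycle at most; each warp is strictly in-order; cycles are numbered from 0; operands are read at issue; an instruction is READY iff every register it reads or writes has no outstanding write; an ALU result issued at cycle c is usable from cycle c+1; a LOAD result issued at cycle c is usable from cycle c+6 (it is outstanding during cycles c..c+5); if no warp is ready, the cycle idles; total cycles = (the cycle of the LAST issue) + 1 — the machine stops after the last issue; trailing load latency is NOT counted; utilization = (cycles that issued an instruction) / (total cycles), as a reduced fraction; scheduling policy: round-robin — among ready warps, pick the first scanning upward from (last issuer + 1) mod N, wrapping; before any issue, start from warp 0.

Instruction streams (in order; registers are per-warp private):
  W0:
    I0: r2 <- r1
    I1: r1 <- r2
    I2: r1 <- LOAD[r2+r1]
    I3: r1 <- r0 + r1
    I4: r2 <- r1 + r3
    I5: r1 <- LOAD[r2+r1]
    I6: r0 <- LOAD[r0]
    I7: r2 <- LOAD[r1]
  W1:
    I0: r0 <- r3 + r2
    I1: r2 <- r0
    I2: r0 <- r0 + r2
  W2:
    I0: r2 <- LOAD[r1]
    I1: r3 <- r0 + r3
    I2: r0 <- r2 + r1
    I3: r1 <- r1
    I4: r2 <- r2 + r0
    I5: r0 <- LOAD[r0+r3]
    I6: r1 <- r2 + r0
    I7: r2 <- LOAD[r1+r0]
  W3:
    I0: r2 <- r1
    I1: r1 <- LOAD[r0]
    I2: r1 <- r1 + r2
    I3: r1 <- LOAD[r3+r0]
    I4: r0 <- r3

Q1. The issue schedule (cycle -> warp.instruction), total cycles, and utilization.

cycle 0: W0.I0
cycle 1: W1.I0
cycle 2: W2.I0
cycle 3: W3.I0
cycle 4: W0.I1
cycle 5: W1.I1
cycle 6: W2.I1
cycle 7: W3.I1
cycle 8: W0.I2
cycle 9: W1.I2
cycle 10: W2.I2
cycle 11: W2.I3
cycle 12: W2.I4
cycle 13: W3.I2
cycle 14: W0.I3
cycle 15: W2.I5
cycle 16: W3.I3
cycle 17: W0.I4
cycle 18: W3.I4
cycle 19: W0.I5
cycle 20: W0.I6
cycle 21: W2.I6
cycle 22: W2.I7
cycle 23: idle
cycle 24: idle
cycle 25: W0.I7

Answer: 26 cycles, utilization 12/13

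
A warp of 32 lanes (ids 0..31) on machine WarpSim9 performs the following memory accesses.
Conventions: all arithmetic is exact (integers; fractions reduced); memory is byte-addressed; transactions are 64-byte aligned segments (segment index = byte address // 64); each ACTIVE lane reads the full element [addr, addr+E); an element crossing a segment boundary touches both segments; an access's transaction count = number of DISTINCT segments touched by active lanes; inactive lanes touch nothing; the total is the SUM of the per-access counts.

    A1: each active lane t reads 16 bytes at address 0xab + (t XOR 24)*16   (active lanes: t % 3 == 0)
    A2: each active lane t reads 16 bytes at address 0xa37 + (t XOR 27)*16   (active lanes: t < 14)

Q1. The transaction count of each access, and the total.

A1: 9 transactions
A2: 5 transactions

Answer: 9,5; total 14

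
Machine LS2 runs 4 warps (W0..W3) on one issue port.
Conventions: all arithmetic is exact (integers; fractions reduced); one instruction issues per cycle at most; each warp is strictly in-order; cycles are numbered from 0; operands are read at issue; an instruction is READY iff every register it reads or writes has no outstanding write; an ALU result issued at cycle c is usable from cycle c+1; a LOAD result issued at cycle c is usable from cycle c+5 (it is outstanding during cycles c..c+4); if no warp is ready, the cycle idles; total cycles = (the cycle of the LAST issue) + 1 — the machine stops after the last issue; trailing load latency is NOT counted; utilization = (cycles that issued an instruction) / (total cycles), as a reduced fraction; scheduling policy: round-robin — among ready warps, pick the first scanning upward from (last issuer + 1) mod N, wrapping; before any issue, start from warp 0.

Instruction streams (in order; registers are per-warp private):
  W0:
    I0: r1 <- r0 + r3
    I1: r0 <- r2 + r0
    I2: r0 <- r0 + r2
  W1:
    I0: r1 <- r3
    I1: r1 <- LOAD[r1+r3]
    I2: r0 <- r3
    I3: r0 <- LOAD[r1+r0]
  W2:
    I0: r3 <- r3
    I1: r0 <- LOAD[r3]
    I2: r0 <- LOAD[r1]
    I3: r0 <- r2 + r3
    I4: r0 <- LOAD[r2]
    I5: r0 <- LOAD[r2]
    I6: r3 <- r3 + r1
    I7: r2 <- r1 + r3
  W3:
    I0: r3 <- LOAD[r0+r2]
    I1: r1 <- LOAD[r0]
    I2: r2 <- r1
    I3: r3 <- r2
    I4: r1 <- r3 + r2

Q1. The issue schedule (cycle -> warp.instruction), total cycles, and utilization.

cycle 0: W0.I0
cycle 1: W1.I0
cycle 2: W2.I0
cycle 3: W3.I0
cycle 4: W0.I1
cycle 5: W1.I1
cycle 6: W2.I1
cycle 7: W3.I1
cycle 8: W0.I2
cycle 9: W1.I2
cycle 10: W1.I3
cycle 11: W2.I2
cycle 12: W3.I2
cycle 13: W3.I3
cycle 14: W3.I4
cycle 15: idle
cycle 16: W2.I3
cycle 17: W2.I4
cycle 18: idle
cycle 19: idle
cycle 20: idle
cycle 21: idle
cycle 22: W2.I5
cycle 23: W2.I6
cycle 24: W2.I7

Answer: 25 cycles, utilization 4/5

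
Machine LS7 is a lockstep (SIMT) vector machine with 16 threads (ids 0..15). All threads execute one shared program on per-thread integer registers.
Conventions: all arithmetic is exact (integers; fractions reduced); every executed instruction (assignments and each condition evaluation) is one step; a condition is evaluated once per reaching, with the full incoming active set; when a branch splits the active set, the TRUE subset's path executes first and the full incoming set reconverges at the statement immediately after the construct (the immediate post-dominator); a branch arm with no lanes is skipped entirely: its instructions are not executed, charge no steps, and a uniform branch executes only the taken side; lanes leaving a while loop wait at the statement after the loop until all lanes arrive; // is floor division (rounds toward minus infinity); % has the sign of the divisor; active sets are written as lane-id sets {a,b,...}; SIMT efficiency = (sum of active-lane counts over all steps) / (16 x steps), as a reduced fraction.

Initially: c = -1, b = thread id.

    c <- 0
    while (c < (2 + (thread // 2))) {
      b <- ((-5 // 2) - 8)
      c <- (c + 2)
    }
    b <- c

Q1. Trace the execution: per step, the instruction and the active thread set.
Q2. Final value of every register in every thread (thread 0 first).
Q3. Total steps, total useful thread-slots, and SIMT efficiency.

step 0: c <- 0                       {0,1,2,3,4,5,6,7,8,9,10,11,12,13,14,15}
step 1: eval (c < (2 + (thread // 2))) {0,1,2,3,4,5,6,7,8,9,10,11,12,13,14,15}
step 2: b <- ((-5 // 2) - 8)         {0,1,2,3,4,5,6,7,8,9,10,11,12,13,14,15}
step 3: c <- (c + 2)                 {0,1,2,3,4,5,6,7,8,9,10,11,12,13,14,15}
step 4: eval (c < (2 + (thread // 2))) {0,1,2,3,4,5,6,7,8,9,10,11,12,13,14,15}
step 5: b <- ((-5 // 2) - 8)         {2,3,4,5,6,7,8,9,10,11,12,13,14,15}
step 6: c <- (c + 2)                 {2,3,4,5,6,7,8,9,10,11,12,13,14,15}
step 7: eval (c < (2 + (thread // 2))) {2,3,4,5,6,7,8,9,10,11,12,13,14,15}
step 8: b <- ((-5 // 2) - 8)         {6,7,8,9,10,11,12,13,14,15}
step 9: c <- (c + 2)                 {6,7,8,9,10,11,12,13,14,15}
step 10: eval (c < (2 + (thread // 2))) {6,7,8,9,10,11,12,13,14,15}
step 11: b <- ((-5 // 2) - 8)         {10,11,12,13,14,15}
step 12: c <- (c + 2)                 {10,11,12,13,14,15}
step 13: eval (c < (2 + (thread // 2))) {10,11,12,13,14,15}
step 14: b <- ((-5 // 2) - 8)         {14,15}
step 15: c <- (c + 2)                 {14,15}
step 16: eval (c < (2 + (thread // 2))) {14,15}
step 17: b <- c                       {0,1,2,3,4,5,6,7,8,9,10,11,12,13,14,15}

Answer: 18 steps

c: 2,2,4,4,4,4,6,6,6,6,8,8,8,8,10,10
b: 2,2,4,4,4,4,6,6,6,6,8,8,8,8,10,10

steps = 18; useful = 192; efficiency = 192/288 = 2/3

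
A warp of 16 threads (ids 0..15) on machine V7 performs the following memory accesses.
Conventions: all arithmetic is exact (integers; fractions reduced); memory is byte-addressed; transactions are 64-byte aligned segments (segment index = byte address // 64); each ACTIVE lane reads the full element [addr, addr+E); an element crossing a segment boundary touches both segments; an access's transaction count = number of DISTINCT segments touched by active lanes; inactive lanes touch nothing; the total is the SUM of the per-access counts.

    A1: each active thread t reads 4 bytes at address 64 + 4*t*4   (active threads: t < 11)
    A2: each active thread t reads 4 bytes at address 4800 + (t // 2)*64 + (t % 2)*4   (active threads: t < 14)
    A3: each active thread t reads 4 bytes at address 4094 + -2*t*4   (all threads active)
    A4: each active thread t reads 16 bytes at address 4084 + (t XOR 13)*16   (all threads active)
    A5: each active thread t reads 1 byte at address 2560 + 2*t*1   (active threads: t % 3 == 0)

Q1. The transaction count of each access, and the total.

A1: 3 transactions
A2: 7 transactions
A3: 3 transactions
A4: 5 transactions
A5: 1 transaction

Answer: 3,7,3,5,1; total 19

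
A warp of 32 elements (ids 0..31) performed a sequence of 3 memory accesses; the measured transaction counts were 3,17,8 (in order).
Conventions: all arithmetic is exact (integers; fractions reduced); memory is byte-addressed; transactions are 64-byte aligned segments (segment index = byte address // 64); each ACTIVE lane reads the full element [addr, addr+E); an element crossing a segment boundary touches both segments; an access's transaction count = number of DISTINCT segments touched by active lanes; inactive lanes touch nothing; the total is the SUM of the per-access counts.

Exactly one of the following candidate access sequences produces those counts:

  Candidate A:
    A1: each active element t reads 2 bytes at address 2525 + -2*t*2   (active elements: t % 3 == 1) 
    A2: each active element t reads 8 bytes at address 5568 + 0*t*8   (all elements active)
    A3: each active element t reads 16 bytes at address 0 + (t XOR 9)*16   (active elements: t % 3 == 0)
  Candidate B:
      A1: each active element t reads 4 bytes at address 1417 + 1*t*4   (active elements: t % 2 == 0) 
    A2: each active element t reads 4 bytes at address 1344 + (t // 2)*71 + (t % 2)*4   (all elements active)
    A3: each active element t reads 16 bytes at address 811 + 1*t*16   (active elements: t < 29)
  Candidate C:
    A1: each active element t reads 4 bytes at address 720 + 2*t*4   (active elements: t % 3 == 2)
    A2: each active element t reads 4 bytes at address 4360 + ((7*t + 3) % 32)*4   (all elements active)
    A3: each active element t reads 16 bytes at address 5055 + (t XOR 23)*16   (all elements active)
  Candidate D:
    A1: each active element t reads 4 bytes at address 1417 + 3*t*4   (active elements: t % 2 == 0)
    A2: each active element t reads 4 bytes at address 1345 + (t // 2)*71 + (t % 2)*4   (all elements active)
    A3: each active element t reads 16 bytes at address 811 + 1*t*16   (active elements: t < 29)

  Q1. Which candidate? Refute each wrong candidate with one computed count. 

A: A2 gives 1 transaction, not 17
C: A1 gives 4 transactions, not 3
D: A1 gives 6 transactions, not 3
B: all counts match (3,17,8)

Answer: B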